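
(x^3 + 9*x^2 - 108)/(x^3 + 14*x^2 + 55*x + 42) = (x^2 + 3*x - 18)/(x^2 + 8*x + 7)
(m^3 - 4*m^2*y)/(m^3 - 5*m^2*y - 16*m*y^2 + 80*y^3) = -m^2/(-m^2 + m*y + 20*y^2)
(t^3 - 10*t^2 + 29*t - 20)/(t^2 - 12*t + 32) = (t^2 - 6*t + 5)/(t - 8)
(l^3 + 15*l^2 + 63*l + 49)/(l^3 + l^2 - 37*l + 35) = (l^2 + 8*l + 7)/(l^2 - 6*l + 5)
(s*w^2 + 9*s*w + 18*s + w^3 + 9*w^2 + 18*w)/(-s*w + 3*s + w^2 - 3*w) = (-s*w^2 - 9*s*w - 18*s - w^3 - 9*w^2 - 18*w)/(s*w - 3*s - w^2 + 3*w)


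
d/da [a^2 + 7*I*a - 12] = 2*a + 7*I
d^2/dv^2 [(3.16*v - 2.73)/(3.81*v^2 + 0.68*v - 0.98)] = ((16.505 - 72.2376*v)*(3.81*v^2 + 0.68*v - 0.98) + (3.16*v - 2.73)*(7.62*v + 0.68)*(15.24*v + 1.36))/(3.81*v^2 + 0.68*v - 0.98)^3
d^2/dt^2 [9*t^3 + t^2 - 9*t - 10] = 54*t + 2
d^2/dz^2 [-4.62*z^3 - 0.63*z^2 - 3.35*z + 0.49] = -27.72*z - 1.26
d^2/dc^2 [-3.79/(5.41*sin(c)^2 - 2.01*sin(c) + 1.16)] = (443.704396*sin(c)^4 - 123.638517*sin(c)^3 - 745.382711*sin(c)^2 + 256.113798*sin(c) + 16.94509)/(5.41*sin(c)^2 - 2.01*sin(c) + 1.16)^3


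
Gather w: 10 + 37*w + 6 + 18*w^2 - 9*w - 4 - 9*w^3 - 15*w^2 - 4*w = -9*w^3 + 3*w^2 + 24*w + 12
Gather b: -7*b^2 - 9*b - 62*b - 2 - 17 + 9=-7*b^2 - 71*b - 10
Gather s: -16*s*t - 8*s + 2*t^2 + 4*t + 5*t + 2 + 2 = s*(-16*t - 8) + 2*t^2 + 9*t + 4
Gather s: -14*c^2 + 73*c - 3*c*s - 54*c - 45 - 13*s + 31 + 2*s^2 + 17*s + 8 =-14*c^2 + 19*c + 2*s^2 + s*(4 - 3*c) - 6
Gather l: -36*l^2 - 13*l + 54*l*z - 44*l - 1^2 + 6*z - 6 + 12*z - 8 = -36*l^2 + l*(54*z - 57) + 18*z - 15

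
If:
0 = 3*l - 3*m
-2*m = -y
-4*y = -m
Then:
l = 0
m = 0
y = 0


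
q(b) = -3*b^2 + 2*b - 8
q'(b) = 2 - 6*b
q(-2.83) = -37.69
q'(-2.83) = 18.98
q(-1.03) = -13.24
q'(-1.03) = 8.18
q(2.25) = -18.69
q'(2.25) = -11.50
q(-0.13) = -8.31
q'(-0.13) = 2.78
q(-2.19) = -26.77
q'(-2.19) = 15.14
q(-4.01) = -64.26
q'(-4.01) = 26.06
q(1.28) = -10.36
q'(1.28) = -5.68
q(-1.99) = -23.86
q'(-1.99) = 13.94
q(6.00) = -104.00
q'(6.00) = -34.00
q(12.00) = -416.00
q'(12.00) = -70.00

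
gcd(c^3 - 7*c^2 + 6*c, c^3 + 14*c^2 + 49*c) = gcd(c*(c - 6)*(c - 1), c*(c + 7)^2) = c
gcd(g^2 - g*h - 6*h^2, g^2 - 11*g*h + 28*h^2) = 1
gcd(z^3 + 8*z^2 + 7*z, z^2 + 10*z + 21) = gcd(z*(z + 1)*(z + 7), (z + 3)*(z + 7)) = z + 7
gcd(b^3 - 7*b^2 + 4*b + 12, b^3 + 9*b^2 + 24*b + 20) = 1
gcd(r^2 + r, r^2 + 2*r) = r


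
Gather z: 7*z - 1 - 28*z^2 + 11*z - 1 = -28*z^2 + 18*z - 2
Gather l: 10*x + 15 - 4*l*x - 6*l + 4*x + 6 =l*(-4*x - 6) + 14*x + 21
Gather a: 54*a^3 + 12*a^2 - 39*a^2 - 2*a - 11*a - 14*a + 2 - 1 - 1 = 54*a^3 - 27*a^2 - 27*a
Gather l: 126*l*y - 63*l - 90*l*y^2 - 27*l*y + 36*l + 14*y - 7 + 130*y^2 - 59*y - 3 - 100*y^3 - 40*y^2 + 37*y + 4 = l*(-90*y^2 + 99*y - 27) - 100*y^3 + 90*y^2 - 8*y - 6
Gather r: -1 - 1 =-2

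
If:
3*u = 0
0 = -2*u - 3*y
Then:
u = 0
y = 0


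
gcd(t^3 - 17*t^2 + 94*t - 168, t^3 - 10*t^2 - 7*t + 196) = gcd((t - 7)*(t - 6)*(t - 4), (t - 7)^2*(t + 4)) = t - 7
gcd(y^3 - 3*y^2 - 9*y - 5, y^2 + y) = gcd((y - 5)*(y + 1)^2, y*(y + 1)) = y + 1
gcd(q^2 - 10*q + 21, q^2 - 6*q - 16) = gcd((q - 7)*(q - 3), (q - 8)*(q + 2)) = 1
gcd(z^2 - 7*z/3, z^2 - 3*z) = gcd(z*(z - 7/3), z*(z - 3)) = z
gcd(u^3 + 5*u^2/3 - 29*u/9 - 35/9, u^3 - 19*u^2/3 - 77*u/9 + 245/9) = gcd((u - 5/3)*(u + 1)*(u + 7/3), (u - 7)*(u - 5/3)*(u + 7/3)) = u^2 + 2*u/3 - 35/9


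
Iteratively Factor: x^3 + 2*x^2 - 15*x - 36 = (x - 4)*(x^2 + 6*x + 9) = (x - 4)*(x + 3)*(x + 3)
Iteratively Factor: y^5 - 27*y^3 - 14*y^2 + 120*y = (y + 3)*(y^4 - 3*y^3 - 18*y^2 + 40*y) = (y - 2)*(y + 3)*(y^3 - y^2 - 20*y) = y*(y - 2)*(y + 3)*(y^2 - y - 20) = y*(y - 5)*(y - 2)*(y + 3)*(y + 4)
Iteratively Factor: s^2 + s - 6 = (s + 3)*(s - 2)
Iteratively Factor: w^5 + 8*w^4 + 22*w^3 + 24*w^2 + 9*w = (w + 1)*(w^4 + 7*w^3 + 15*w^2 + 9*w) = (w + 1)*(w + 3)*(w^3 + 4*w^2 + 3*w) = w*(w + 1)*(w + 3)*(w^2 + 4*w + 3) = w*(w + 1)^2*(w + 3)*(w + 3)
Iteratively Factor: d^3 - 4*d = (d + 2)*(d^2 - 2*d) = (d - 2)*(d + 2)*(d)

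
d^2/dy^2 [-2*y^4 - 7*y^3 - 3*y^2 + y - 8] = -24*y^2 - 42*y - 6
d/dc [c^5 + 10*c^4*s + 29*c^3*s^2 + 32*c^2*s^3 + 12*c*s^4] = 5*c^4 + 40*c^3*s + 87*c^2*s^2 + 64*c*s^3 + 12*s^4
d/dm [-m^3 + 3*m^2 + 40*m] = -3*m^2 + 6*m + 40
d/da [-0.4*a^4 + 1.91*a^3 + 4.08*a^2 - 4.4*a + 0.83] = -1.6*a^3 + 5.73*a^2 + 8.16*a - 4.4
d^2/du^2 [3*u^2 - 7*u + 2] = 6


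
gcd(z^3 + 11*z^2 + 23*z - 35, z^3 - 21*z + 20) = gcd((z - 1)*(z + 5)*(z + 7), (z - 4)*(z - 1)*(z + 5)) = z^2 + 4*z - 5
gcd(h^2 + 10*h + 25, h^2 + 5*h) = h + 5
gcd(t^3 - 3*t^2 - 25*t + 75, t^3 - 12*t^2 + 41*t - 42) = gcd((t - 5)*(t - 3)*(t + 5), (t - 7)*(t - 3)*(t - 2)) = t - 3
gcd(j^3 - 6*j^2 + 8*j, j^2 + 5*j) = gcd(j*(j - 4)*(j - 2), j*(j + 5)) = j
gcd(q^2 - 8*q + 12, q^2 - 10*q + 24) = q - 6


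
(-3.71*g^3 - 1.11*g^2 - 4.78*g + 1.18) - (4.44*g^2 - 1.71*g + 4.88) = -3.71*g^3 - 5.55*g^2 - 3.07*g - 3.7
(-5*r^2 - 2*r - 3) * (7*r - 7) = -35*r^3 + 21*r^2 - 7*r + 21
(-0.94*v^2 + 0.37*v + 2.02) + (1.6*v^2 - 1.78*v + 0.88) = 0.66*v^2 - 1.41*v + 2.9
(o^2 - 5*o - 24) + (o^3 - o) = o^3 + o^2 - 6*o - 24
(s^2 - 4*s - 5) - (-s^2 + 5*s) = 2*s^2 - 9*s - 5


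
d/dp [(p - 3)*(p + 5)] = 2*p + 2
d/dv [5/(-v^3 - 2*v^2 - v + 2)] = 5*(3*v^2 + 4*v + 1)/(v^3 + 2*v^2 + v - 2)^2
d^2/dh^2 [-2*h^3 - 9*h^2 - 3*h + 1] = -12*h - 18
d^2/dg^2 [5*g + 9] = 0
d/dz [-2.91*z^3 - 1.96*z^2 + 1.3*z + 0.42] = -8.73*z^2 - 3.92*z + 1.3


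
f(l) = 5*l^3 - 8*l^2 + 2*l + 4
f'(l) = 15*l^2 - 16*l + 2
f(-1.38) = -27.14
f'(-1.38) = 52.65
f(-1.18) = -17.71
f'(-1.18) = 41.77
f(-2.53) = -133.24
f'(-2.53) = 138.49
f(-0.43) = 1.26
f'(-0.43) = 11.65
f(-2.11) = -82.81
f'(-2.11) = 102.54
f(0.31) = 4.00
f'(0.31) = -1.52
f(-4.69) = -697.16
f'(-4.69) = 406.98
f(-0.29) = 2.63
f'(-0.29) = 7.90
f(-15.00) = -18701.00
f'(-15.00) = 3617.00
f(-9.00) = -4307.00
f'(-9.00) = 1361.00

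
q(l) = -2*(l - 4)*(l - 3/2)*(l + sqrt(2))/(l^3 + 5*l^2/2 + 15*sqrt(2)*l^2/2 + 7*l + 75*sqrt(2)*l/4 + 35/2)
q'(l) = -2*(l - 4)*(l - 3/2)*(l + sqrt(2))*(-3*l^2 - 15*sqrt(2)*l - 5*l - 75*sqrt(2)/4 - 7)/(l^3 + 5*l^2/2 + 15*sqrt(2)*l^2/2 + 7*l + 75*sqrt(2)*l/4 + 35/2)^2 - 2*(l - 4)*(l - 3/2)/(l^3 + 5*l^2/2 + 15*sqrt(2)*l^2/2 + 7*l + 75*sqrt(2)*l/4 + 35/2) - 2*(l - 4)*(l + sqrt(2))/(l^3 + 5*l^2/2 + 15*sqrt(2)*l^2/2 + 7*l + 75*sqrt(2)*l/4 + 35/2) - 2*(l - 3/2)*(l + sqrt(2))/(l^3 + 5*l^2/2 + 15*sqrt(2)*l^2/2 + 7*l + 75*sqrt(2)*l/4 + 35/2) = 2*(-52*sqrt(2)*l^4 - 64*l^4 - 388*sqrt(2)*l^3 - 16*l^3 - 952*l^2 + 1163*sqrt(2)*l^2 - 40*sqrt(2)*l + 2980*l + 960 + 1106*sqrt(2))/(8*l^6 + 40*l^5 + 120*sqrt(2)*l^5 + 600*sqrt(2)*l^4 + 1062*l^4 + 1590*sqrt(2)*l^3 + 5060*l^3 + 4200*sqrt(2)*l^2 + 6717*l^2 + 1960*l + 5250*sqrt(2)*l + 2450)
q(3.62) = 0.02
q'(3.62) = -0.06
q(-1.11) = 1.65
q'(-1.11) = 7.18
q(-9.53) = 105.70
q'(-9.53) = -289.46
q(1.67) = 0.02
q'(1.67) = 0.11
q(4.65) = -0.04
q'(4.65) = -0.07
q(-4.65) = 7.74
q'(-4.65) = -0.46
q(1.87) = 0.04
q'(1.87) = 0.07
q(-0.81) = 8.50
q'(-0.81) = 85.22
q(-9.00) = 42.71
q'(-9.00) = -48.75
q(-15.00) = -9.35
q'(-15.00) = -1.49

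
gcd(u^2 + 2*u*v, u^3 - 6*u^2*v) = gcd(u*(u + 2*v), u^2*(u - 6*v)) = u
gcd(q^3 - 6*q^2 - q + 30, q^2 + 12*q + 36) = 1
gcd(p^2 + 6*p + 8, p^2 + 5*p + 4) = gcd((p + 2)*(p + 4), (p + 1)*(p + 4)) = p + 4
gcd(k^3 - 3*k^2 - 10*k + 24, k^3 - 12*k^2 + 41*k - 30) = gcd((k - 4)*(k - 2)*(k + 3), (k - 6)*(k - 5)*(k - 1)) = 1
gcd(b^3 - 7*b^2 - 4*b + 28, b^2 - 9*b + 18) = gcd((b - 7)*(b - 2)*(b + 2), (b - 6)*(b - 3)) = 1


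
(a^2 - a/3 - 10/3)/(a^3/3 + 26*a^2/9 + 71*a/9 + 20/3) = 3*(a - 2)/(a^2 + 7*a + 12)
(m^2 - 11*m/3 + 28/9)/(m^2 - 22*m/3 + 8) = (m - 7/3)/(m - 6)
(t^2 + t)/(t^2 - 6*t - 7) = t/(t - 7)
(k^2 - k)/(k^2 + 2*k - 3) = k/(k + 3)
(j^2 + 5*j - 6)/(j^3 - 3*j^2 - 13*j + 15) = (j + 6)/(j^2 - 2*j - 15)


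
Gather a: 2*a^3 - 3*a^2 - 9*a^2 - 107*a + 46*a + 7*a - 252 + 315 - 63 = 2*a^3 - 12*a^2 - 54*a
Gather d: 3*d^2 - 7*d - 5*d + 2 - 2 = 3*d^2 - 12*d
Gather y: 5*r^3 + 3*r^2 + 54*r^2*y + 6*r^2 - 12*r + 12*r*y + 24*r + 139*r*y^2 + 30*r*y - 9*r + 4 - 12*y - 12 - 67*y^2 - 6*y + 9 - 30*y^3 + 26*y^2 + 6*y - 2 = 5*r^3 + 9*r^2 + 3*r - 30*y^3 + y^2*(139*r - 41) + y*(54*r^2 + 42*r - 12) - 1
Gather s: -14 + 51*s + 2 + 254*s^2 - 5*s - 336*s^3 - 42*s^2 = -336*s^3 + 212*s^2 + 46*s - 12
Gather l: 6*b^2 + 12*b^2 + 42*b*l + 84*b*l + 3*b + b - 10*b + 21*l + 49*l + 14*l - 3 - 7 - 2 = 18*b^2 - 6*b + l*(126*b + 84) - 12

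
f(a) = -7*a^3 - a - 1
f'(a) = -21*a^2 - 1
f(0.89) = -6.82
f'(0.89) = -17.63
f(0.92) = -7.37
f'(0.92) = -18.77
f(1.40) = -21.61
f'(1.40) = -42.16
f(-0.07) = -0.93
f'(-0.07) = -1.10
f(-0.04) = -0.96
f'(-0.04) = -1.03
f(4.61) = -691.42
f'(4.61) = -447.29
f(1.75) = -40.27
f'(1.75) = -65.31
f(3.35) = -267.52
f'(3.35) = -236.67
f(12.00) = -12109.00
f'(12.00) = -3025.00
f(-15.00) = 23639.00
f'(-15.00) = -4726.00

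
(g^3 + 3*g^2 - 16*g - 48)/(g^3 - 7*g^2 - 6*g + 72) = (g + 4)/(g - 6)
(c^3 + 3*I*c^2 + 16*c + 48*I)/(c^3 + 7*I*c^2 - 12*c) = (c - 4*I)/c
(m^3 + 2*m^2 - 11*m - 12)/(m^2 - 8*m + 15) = (m^2 + 5*m + 4)/(m - 5)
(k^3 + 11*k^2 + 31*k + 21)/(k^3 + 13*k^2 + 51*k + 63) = (k + 1)/(k + 3)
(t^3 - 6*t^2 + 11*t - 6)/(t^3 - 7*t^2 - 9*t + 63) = (t^2 - 3*t + 2)/(t^2 - 4*t - 21)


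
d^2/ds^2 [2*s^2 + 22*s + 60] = 4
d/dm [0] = 0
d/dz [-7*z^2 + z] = 1 - 14*z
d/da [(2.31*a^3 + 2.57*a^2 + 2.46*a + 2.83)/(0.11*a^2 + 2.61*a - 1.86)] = (0.2541*a^4 + 12.0582*a^3 - 6.4527*a^2 - 10.183*a - 11.9619)/(0.0121*a^4 + 0.5742*a^3 + 6.4029*a^2 - 9.7092*a + 3.4596)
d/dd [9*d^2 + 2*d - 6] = 18*d + 2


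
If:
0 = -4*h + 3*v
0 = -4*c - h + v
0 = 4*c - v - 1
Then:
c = -1/12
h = -1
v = -4/3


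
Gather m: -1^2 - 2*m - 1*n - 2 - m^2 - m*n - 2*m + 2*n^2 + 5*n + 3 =-m^2 + m*(-n - 4) + 2*n^2 + 4*n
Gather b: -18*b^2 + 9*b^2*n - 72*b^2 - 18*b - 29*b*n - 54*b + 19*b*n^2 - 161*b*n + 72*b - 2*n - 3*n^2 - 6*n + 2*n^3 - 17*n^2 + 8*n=b^2*(9*n - 90) + b*(19*n^2 - 190*n) + 2*n^3 - 20*n^2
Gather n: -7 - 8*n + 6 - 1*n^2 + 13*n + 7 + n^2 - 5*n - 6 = 0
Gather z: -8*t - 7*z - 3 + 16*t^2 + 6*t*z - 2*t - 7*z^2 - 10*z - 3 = 16*t^2 - 10*t - 7*z^2 + z*(6*t - 17) - 6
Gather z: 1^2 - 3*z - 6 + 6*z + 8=3*z + 3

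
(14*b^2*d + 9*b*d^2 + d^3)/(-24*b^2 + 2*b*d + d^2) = d*(14*b^2 + 9*b*d + d^2)/(-24*b^2 + 2*b*d + d^2)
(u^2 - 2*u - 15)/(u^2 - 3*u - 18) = (u - 5)/(u - 6)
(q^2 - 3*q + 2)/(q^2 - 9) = (q^2 - 3*q + 2)/(q^2 - 9)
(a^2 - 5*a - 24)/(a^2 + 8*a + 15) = (a - 8)/(a + 5)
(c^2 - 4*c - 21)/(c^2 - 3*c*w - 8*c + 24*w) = (c^2 - 4*c - 21)/(c^2 - 3*c*w - 8*c + 24*w)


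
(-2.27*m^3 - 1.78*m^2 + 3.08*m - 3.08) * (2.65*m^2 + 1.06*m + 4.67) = -6.0155*m^5 - 7.1232*m^4 - 4.3257*m^3 - 13.2098*m^2 + 11.1188*m - 14.3836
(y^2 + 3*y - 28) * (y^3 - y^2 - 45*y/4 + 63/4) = y^5 + 2*y^4 - 169*y^3/4 + 10*y^2 + 1449*y/4 - 441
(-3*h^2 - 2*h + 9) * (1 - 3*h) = 9*h^3 + 3*h^2 - 29*h + 9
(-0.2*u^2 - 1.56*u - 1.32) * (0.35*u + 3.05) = -0.07*u^3 - 1.156*u^2 - 5.22*u - 4.026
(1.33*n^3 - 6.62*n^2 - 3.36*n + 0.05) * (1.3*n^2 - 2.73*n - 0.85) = 1.729*n^5 - 12.2369*n^4 + 12.5741*n^3 + 14.8648*n^2 + 2.7195*n - 0.0425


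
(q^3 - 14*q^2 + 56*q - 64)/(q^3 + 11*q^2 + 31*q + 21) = (q^3 - 14*q^2 + 56*q - 64)/(q^3 + 11*q^2 + 31*q + 21)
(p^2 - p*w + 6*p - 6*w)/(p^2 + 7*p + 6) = (p - w)/(p + 1)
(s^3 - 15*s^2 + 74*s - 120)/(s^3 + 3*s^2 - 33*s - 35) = (s^2 - 10*s + 24)/(s^2 + 8*s + 7)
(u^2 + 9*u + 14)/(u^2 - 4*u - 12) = (u + 7)/(u - 6)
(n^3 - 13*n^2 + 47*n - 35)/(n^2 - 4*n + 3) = (n^2 - 12*n + 35)/(n - 3)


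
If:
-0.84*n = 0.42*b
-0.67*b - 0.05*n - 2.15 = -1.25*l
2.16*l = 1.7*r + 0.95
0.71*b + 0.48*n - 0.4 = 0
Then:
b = 0.85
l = 2.16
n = -0.43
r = 2.18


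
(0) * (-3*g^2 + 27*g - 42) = 0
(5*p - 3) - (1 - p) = 6*p - 4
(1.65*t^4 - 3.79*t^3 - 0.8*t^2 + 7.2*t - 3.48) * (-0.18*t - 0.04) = -0.297*t^5 + 0.6162*t^4 + 0.2956*t^3 - 1.264*t^2 + 0.3384*t + 0.1392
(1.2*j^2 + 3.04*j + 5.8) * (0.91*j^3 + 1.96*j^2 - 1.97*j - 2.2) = 1.092*j^5 + 5.1184*j^4 + 8.8724*j^3 + 2.7392*j^2 - 18.114*j - 12.76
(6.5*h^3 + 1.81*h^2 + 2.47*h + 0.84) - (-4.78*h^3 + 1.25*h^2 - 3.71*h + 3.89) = 11.28*h^3 + 0.56*h^2 + 6.18*h - 3.05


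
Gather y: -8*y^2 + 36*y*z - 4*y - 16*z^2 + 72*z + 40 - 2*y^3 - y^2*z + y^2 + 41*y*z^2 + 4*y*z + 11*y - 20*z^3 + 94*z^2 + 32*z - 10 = -2*y^3 + y^2*(-z - 7) + y*(41*z^2 + 40*z + 7) - 20*z^3 + 78*z^2 + 104*z + 30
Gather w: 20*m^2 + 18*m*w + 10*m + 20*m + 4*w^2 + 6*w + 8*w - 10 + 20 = 20*m^2 + 30*m + 4*w^2 + w*(18*m + 14) + 10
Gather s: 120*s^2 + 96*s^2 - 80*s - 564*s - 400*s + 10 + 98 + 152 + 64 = 216*s^2 - 1044*s + 324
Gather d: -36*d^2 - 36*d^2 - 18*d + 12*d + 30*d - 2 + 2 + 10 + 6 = -72*d^2 + 24*d + 16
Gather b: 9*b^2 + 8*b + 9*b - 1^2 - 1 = 9*b^2 + 17*b - 2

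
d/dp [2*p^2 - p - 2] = 4*p - 1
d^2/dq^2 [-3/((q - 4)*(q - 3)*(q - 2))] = 6*(-6*q^4 + 72*q^3 - 321*q^2 + 630*q - 460)/(q^9 - 27*q^8 + 321*q^7 - 2205*q^6 + 9642*q^5 - 27828*q^4 + 53000*q^3 - 64224*q^2 + 44928*q - 13824)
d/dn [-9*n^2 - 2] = -18*n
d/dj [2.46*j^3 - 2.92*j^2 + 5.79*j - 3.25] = 7.38*j^2 - 5.84*j + 5.79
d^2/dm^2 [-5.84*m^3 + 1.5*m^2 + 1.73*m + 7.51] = 3.0 - 35.04*m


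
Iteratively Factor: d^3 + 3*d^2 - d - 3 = (d + 3)*(d^2 - 1) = (d + 1)*(d + 3)*(d - 1)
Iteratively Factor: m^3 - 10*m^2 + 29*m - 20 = (m - 4)*(m^2 - 6*m + 5) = (m - 5)*(m - 4)*(m - 1)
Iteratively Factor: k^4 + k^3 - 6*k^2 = (k)*(k^3 + k^2 - 6*k) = k^2*(k^2 + k - 6) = k^2*(k + 3)*(k - 2)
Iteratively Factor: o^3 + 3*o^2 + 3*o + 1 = (o + 1)*(o^2 + 2*o + 1) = (o + 1)^2*(o + 1)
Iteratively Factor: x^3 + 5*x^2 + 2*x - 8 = (x + 2)*(x^2 + 3*x - 4) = (x + 2)*(x + 4)*(x - 1)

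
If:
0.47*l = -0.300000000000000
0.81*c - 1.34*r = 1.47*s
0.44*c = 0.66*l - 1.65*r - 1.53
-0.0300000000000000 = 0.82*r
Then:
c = -4.30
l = -0.64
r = -0.04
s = -2.33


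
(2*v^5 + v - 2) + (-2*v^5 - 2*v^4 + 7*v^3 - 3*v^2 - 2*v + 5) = -2*v^4 + 7*v^3 - 3*v^2 - v + 3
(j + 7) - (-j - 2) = 2*j + 9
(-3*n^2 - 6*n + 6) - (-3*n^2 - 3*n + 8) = -3*n - 2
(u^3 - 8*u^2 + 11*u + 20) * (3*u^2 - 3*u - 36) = 3*u^5 - 27*u^4 + 21*u^3 + 315*u^2 - 456*u - 720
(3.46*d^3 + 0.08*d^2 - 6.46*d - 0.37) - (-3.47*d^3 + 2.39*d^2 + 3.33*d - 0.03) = 6.93*d^3 - 2.31*d^2 - 9.79*d - 0.34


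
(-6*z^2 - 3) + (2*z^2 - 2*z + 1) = -4*z^2 - 2*z - 2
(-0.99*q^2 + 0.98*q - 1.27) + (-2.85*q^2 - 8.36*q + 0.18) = -3.84*q^2 - 7.38*q - 1.09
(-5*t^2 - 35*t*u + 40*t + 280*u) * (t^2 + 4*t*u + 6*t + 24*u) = -5*t^4 - 55*t^3*u + 10*t^3 - 140*t^2*u^2 + 110*t^2*u + 240*t^2 + 280*t*u^2 + 2640*t*u + 6720*u^2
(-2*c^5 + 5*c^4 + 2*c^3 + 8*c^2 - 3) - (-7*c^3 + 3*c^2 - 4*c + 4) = -2*c^5 + 5*c^4 + 9*c^3 + 5*c^2 + 4*c - 7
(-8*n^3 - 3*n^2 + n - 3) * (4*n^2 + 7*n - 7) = -32*n^5 - 68*n^4 + 39*n^3 + 16*n^2 - 28*n + 21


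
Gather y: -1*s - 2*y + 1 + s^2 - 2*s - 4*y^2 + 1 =s^2 - 3*s - 4*y^2 - 2*y + 2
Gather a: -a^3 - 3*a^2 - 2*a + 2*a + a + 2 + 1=-a^3 - 3*a^2 + a + 3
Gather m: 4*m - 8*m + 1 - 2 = -4*m - 1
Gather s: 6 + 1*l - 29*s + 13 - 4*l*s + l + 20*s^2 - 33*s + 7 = 2*l + 20*s^2 + s*(-4*l - 62) + 26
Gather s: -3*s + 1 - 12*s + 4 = 5 - 15*s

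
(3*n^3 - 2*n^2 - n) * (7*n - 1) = 21*n^4 - 17*n^3 - 5*n^2 + n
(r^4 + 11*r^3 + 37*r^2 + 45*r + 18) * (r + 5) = r^5 + 16*r^4 + 92*r^3 + 230*r^2 + 243*r + 90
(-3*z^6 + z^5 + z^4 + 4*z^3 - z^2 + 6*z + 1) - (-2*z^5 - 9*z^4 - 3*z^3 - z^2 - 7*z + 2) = -3*z^6 + 3*z^5 + 10*z^4 + 7*z^3 + 13*z - 1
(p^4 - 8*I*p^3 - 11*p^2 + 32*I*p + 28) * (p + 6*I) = p^5 - 2*I*p^4 + 37*p^3 - 34*I*p^2 - 164*p + 168*I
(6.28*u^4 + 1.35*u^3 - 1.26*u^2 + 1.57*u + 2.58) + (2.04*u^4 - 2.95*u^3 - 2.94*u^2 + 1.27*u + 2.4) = 8.32*u^4 - 1.6*u^3 - 4.2*u^2 + 2.84*u + 4.98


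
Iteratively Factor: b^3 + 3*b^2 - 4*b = (b)*(b^2 + 3*b - 4) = b*(b + 4)*(b - 1)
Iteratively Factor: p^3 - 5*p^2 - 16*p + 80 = (p - 5)*(p^2 - 16) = (p - 5)*(p - 4)*(p + 4)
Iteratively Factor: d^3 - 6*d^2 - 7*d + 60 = (d + 3)*(d^2 - 9*d + 20) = (d - 5)*(d + 3)*(d - 4)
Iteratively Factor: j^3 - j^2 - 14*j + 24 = (j + 4)*(j^2 - 5*j + 6) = (j - 2)*(j + 4)*(j - 3)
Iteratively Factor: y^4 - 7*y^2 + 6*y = (y - 2)*(y^3 + 2*y^2 - 3*y) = (y - 2)*(y + 3)*(y^2 - y) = (y - 2)*(y - 1)*(y + 3)*(y)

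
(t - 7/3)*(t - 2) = t^2 - 13*t/3 + 14/3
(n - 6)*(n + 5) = n^2 - n - 30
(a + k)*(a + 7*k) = a^2 + 8*a*k + 7*k^2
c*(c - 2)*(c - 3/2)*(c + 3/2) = c^4 - 2*c^3 - 9*c^2/4 + 9*c/2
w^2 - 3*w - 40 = (w - 8)*(w + 5)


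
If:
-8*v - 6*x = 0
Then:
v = -3*x/4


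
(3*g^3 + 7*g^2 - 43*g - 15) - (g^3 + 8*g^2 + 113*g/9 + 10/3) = 2*g^3 - g^2 - 500*g/9 - 55/3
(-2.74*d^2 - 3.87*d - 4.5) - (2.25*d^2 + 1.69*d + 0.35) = -4.99*d^2 - 5.56*d - 4.85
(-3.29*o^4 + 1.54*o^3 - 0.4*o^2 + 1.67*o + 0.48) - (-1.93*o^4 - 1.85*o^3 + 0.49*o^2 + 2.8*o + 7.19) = -1.36*o^4 + 3.39*o^3 - 0.89*o^2 - 1.13*o - 6.71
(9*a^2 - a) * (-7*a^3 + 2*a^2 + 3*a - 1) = -63*a^5 + 25*a^4 + 25*a^3 - 12*a^2 + a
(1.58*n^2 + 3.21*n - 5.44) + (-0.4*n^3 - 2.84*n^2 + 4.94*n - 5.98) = -0.4*n^3 - 1.26*n^2 + 8.15*n - 11.42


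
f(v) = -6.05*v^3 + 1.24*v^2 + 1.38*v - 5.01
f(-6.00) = 1338.15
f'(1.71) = -47.45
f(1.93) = -41.22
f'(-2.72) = -139.65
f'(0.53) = -2.40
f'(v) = -18.15*v^2 + 2.48*v + 1.38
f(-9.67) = 5568.19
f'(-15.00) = -4119.57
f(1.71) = -29.28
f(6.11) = -1330.29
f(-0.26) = -5.18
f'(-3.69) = -254.90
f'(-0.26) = -0.49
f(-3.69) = 310.75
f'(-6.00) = -666.90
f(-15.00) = 20672.04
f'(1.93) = -61.44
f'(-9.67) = -1719.79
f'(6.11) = -661.04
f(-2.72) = 122.16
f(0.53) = -4.83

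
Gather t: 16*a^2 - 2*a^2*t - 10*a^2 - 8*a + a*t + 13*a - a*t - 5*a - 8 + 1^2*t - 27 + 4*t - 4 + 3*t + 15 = 6*a^2 + t*(8 - 2*a^2) - 24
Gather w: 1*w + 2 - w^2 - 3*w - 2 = -w^2 - 2*w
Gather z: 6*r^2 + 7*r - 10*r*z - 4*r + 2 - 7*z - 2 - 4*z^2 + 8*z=6*r^2 + 3*r - 4*z^2 + z*(1 - 10*r)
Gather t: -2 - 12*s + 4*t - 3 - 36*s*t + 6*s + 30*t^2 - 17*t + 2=-6*s + 30*t^2 + t*(-36*s - 13) - 3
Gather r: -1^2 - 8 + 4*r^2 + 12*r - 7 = 4*r^2 + 12*r - 16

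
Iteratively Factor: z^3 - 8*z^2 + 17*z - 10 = (z - 5)*(z^2 - 3*z + 2) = (z - 5)*(z - 2)*(z - 1)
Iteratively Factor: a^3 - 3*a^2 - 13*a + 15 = (a - 1)*(a^2 - 2*a - 15) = (a - 1)*(a + 3)*(a - 5)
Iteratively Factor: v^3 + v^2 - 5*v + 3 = (v - 1)*(v^2 + 2*v - 3) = (v - 1)*(v + 3)*(v - 1)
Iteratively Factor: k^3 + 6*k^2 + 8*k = (k)*(k^2 + 6*k + 8) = k*(k + 2)*(k + 4)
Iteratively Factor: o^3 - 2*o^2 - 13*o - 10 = (o - 5)*(o^2 + 3*o + 2) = (o - 5)*(o + 2)*(o + 1)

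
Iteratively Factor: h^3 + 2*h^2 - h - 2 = (h + 1)*(h^2 + h - 2) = (h + 1)*(h + 2)*(h - 1)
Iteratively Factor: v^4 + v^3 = (v + 1)*(v^3) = v*(v + 1)*(v^2) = v^2*(v + 1)*(v)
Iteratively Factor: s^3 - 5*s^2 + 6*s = (s - 3)*(s^2 - 2*s) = (s - 3)*(s - 2)*(s)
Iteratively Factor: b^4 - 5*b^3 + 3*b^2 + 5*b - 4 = (b + 1)*(b^3 - 6*b^2 + 9*b - 4) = (b - 1)*(b + 1)*(b^2 - 5*b + 4) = (b - 4)*(b - 1)*(b + 1)*(b - 1)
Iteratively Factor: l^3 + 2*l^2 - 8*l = (l - 2)*(l^2 + 4*l) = l*(l - 2)*(l + 4)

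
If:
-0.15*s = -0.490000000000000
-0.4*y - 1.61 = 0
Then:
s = 3.27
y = -4.02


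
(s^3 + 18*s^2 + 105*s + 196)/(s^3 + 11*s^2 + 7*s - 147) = (s + 4)/(s - 3)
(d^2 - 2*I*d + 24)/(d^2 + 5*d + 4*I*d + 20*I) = (d - 6*I)/(d + 5)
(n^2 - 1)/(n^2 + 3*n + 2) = (n - 1)/(n + 2)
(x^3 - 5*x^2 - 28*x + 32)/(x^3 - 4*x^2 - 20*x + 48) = (x^2 - 9*x + 8)/(x^2 - 8*x + 12)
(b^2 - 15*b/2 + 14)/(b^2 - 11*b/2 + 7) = (b - 4)/(b - 2)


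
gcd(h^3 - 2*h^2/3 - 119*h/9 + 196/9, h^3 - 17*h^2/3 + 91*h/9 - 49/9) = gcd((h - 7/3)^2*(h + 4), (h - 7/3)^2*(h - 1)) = h^2 - 14*h/3 + 49/9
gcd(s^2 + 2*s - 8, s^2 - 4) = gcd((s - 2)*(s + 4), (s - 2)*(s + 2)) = s - 2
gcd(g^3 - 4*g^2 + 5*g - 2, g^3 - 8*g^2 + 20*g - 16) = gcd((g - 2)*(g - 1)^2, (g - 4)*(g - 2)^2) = g - 2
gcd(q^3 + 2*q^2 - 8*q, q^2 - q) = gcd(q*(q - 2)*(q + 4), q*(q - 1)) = q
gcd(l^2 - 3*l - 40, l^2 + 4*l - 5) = l + 5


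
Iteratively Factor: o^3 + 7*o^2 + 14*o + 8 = (o + 1)*(o^2 + 6*o + 8) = (o + 1)*(o + 2)*(o + 4)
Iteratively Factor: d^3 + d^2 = (d)*(d^2 + d) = d^2*(d + 1)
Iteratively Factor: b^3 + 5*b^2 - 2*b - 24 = (b + 4)*(b^2 + b - 6) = (b + 3)*(b + 4)*(b - 2)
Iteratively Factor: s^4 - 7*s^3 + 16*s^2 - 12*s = (s)*(s^3 - 7*s^2 + 16*s - 12) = s*(s - 2)*(s^2 - 5*s + 6) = s*(s - 2)^2*(s - 3)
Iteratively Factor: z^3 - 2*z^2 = (z - 2)*(z^2) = z*(z - 2)*(z)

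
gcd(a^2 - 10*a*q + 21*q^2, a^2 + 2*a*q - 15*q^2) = -a + 3*q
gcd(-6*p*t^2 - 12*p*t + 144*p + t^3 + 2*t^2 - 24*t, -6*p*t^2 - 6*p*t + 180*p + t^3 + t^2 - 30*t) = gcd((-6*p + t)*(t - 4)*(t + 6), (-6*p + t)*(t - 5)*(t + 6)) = 6*p*t + 36*p - t^2 - 6*t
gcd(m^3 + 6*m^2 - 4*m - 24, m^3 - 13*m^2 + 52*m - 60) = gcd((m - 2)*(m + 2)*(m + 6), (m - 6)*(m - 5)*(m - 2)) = m - 2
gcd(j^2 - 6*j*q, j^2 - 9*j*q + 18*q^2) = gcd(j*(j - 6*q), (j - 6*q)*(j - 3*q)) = -j + 6*q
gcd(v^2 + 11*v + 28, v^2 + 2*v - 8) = v + 4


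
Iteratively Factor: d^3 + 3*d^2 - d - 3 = (d + 1)*(d^2 + 2*d - 3) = (d + 1)*(d + 3)*(d - 1)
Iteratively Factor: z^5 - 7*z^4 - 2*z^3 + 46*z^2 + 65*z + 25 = (z + 1)*(z^4 - 8*z^3 + 6*z^2 + 40*z + 25) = (z - 5)*(z + 1)*(z^3 - 3*z^2 - 9*z - 5) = (z - 5)*(z + 1)^2*(z^2 - 4*z - 5) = (z - 5)*(z + 1)^3*(z - 5)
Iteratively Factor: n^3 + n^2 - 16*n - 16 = (n + 1)*(n^2 - 16) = (n + 1)*(n + 4)*(n - 4)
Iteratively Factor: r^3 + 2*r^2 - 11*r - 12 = (r - 3)*(r^2 + 5*r + 4) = (r - 3)*(r + 4)*(r + 1)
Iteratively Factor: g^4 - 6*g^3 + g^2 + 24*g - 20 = (g - 1)*(g^3 - 5*g^2 - 4*g + 20) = (g - 2)*(g - 1)*(g^2 - 3*g - 10) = (g - 5)*(g - 2)*(g - 1)*(g + 2)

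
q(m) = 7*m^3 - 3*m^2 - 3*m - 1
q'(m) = 21*m^2 - 6*m - 3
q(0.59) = -2.38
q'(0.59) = 0.77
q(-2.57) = -131.93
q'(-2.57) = 151.12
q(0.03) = -1.09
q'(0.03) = -3.16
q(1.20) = 3.18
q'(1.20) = 20.04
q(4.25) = 469.42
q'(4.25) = 350.81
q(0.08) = -1.26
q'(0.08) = -3.35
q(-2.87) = -182.58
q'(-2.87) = 187.19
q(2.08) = 42.77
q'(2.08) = 75.37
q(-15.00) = -24256.00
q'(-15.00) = 4812.00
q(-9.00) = -5320.00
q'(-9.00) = 1752.00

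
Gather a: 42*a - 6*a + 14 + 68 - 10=36*a + 72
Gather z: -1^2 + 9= 8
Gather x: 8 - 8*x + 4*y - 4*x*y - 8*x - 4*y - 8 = x*(-4*y - 16)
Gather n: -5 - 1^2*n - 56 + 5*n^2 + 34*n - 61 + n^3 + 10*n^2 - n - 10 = n^3 + 15*n^2 + 32*n - 132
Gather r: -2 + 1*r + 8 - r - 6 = 0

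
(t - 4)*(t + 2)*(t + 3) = t^3 + t^2 - 14*t - 24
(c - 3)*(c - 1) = c^2 - 4*c + 3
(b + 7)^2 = b^2 + 14*b + 49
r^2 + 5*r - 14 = (r - 2)*(r + 7)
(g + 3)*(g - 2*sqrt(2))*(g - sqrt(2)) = g^3 - 3*sqrt(2)*g^2 + 3*g^2 - 9*sqrt(2)*g + 4*g + 12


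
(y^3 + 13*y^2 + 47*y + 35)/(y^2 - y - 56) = (y^2 + 6*y + 5)/(y - 8)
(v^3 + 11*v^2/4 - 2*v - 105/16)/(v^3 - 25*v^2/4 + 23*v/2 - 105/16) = (8*v^2 + 34*v + 35)/(8*v^2 - 38*v + 35)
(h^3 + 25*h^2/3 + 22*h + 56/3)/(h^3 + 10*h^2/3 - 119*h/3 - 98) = (h^2 + 6*h + 8)/(h^2 + h - 42)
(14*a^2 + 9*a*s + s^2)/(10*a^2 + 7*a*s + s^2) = (7*a + s)/(5*a + s)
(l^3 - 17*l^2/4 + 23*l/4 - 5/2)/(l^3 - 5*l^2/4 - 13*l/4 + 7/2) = (4*l - 5)/(4*l + 7)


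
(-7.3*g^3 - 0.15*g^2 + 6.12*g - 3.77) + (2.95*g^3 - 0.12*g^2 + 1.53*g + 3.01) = -4.35*g^3 - 0.27*g^2 + 7.65*g - 0.76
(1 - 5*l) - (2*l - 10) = 11 - 7*l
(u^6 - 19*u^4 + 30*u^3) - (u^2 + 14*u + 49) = u^6 - 19*u^4 + 30*u^3 - u^2 - 14*u - 49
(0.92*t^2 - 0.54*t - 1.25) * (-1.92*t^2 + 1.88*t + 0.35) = -1.7664*t^4 + 2.7664*t^3 + 1.7068*t^2 - 2.539*t - 0.4375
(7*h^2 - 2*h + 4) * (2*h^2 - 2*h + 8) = 14*h^4 - 18*h^3 + 68*h^2 - 24*h + 32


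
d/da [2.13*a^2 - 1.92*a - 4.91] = 4.26*a - 1.92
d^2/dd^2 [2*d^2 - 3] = 4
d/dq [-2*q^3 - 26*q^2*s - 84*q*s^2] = -6*q^2 - 52*q*s - 84*s^2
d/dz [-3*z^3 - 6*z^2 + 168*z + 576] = -9*z^2 - 12*z + 168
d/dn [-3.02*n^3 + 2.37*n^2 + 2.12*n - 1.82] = -9.06*n^2 + 4.74*n + 2.12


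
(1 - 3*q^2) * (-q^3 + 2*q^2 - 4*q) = 3*q^5 - 6*q^4 + 11*q^3 + 2*q^2 - 4*q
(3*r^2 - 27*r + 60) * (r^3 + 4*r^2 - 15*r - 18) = 3*r^5 - 15*r^4 - 93*r^3 + 591*r^2 - 414*r - 1080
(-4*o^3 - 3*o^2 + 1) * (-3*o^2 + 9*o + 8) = 12*o^5 - 27*o^4 - 59*o^3 - 27*o^2 + 9*o + 8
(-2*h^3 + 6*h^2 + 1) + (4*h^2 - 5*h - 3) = -2*h^3 + 10*h^2 - 5*h - 2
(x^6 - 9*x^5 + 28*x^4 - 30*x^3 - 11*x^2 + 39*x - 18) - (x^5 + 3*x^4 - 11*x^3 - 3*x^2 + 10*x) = x^6 - 10*x^5 + 25*x^4 - 19*x^3 - 8*x^2 + 29*x - 18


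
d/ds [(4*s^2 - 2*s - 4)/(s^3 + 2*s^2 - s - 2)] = 4*s^2*(-s^2 + s + 3)/(s^6 + 4*s^5 + 2*s^4 - 8*s^3 - 7*s^2 + 4*s + 4)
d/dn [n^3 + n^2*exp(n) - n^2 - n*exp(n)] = n^2*exp(n) + 3*n^2 + n*exp(n) - 2*n - exp(n)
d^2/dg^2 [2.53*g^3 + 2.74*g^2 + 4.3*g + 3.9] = 15.18*g + 5.48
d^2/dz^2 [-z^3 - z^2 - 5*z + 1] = -6*z - 2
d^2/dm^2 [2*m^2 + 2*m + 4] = 4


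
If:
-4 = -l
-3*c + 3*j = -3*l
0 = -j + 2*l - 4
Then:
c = 8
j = 4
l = 4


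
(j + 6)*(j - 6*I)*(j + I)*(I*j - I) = I*j^4 + 5*j^3 + 5*I*j^3 + 25*j^2 - 30*j + 30*I*j - 36*I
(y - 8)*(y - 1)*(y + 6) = y^3 - 3*y^2 - 46*y + 48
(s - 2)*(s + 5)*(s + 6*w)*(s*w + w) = s^4*w + 6*s^3*w^2 + 4*s^3*w + 24*s^2*w^2 - 7*s^2*w - 42*s*w^2 - 10*s*w - 60*w^2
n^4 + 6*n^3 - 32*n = n*(n - 2)*(n + 4)^2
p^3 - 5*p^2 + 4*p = p*(p - 4)*(p - 1)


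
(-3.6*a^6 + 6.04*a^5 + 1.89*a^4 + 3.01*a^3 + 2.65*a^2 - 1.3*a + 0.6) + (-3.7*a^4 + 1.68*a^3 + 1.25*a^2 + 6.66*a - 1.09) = -3.6*a^6 + 6.04*a^5 - 1.81*a^4 + 4.69*a^3 + 3.9*a^2 + 5.36*a - 0.49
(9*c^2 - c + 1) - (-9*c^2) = 18*c^2 - c + 1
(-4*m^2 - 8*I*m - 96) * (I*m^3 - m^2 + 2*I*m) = -4*I*m^5 + 12*m^4 - 96*I*m^3 + 112*m^2 - 192*I*m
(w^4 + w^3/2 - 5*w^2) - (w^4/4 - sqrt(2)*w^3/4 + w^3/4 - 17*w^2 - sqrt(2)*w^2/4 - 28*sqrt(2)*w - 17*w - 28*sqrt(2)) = 3*w^4/4 + w^3/4 + sqrt(2)*w^3/4 + sqrt(2)*w^2/4 + 12*w^2 + 17*w + 28*sqrt(2)*w + 28*sqrt(2)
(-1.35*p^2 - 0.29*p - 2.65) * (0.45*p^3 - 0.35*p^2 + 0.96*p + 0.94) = -0.6075*p^5 + 0.342*p^4 - 2.387*p^3 - 0.6199*p^2 - 2.8166*p - 2.491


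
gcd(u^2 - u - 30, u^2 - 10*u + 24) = u - 6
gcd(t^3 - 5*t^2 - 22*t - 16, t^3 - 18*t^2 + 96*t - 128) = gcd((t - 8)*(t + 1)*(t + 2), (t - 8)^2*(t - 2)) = t - 8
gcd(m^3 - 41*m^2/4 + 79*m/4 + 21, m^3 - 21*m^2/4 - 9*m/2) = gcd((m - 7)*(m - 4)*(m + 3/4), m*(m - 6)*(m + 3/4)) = m + 3/4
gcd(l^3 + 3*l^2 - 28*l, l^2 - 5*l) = l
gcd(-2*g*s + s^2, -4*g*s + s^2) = s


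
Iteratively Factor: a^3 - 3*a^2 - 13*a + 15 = (a - 1)*(a^2 - 2*a - 15) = (a - 5)*(a - 1)*(a + 3)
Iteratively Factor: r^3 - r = (r)*(r^2 - 1) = r*(r - 1)*(r + 1)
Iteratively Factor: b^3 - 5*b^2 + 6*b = (b - 2)*(b^2 - 3*b) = (b - 3)*(b - 2)*(b)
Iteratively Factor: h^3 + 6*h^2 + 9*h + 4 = (h + 1)*(h^2 + 5*h + 4) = (h + 1)*(h + 4)*(h + 1)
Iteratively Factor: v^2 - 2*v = (v - 2)*(v)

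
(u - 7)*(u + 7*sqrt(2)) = u^2 - 7*u + 7*sqrt(2)*u - 49*sqrt(2)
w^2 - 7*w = w*(w - 7)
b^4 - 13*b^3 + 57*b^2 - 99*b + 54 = (b - 6)*(b - 3)^2*(b - 1)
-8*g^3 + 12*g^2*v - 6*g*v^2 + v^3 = (-2*g + v)^3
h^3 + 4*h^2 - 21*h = h*(h - 3)*(h + 7)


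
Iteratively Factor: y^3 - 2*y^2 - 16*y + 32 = (y + 4)*(y^2 - 6*y + 8) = (y - 4)*(y + 4)*(y - 2)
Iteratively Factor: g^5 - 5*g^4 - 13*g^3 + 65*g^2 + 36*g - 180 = (g + 2)*(g^4 - 7*g^3 + g^2 + 63*g - 90) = (g - 3)*(g + 2)*(g^3 - 4*g^2 - 11*g + 30) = (g - 5)*(g - 3)*(g + 2)*(g^2 + g - 6) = (g - 5)*(g - 3)*(g + 2)*(g + 3)*(g - 2)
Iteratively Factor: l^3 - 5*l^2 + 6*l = (l - 3)*(l^2 - 2*l) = l*(l - 3)*(l - 2)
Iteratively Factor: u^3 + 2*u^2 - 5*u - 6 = (u - 2)*(u^2 + 4*u + 3) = (u - 2)*(u + 3)*(u + 1)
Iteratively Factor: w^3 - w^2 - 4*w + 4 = (w + 2)*(w^2 - 3*w + 2) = (w - 1)*(w + 2)*(w - 2)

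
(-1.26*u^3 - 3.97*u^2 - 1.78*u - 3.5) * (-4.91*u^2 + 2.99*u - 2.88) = 6.1866*u^5 + 15.7253*u^4 + 0.498299999999999*u^3 + 23.2964*u^2 - 5.3386*u + 10.08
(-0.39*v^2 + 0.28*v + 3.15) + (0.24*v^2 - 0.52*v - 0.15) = -0.15*v^2 - 0.24*v + 3.0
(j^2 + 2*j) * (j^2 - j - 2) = j^4 + j^3 - 4*j^2 - 4*j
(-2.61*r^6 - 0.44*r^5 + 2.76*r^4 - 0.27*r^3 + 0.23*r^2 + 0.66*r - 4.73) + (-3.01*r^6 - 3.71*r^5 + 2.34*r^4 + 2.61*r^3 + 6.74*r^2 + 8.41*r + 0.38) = -5.62*r^6 - 4.15*r^5 + 5.1*r^4 + 2.34*r^3 + 6.97*r^2 + 9.07*r - 4.35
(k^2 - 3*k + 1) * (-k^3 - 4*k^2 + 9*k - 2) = -k^5 - k^4 + 20*k^3 - 33*k^2 + 15*k - 2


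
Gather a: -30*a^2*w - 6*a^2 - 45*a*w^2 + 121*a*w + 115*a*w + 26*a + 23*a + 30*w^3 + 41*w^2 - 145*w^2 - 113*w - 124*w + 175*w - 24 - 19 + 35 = a^2*(-30*w - 6) + a*(-45*w^2 + 236*w + 49) + 30*w^3 - 104*w^2 - 62*w - 8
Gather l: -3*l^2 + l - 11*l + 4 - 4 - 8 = -3*l^2 - 10*l - 8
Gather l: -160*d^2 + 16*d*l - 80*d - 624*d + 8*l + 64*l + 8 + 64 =-160*d^2 - 704*d + l*(16*d + 72) + 72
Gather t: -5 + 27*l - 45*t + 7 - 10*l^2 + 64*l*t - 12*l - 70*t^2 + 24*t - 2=-10*l^2 + 15*l - 70*t^2 + t*(64*l - 21)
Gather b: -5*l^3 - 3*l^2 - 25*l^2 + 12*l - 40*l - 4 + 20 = -5*l^3 - 28*l^2 - 28*l + 16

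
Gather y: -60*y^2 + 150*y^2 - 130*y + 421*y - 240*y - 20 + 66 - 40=90*y^2 + 51*y + 6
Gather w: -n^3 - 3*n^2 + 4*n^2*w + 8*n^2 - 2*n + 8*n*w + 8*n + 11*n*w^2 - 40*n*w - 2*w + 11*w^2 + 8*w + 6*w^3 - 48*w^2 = -n^3 + 5*n^2 + 6*n + 6*w^3 + w^2*(11*n - 37) + w*(4*n^2 - 32*n + 6)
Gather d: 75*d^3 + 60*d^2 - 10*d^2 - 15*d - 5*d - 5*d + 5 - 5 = 75*d^3 + 50*d^2 - 25*d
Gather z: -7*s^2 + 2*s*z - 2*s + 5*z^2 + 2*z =-7*s^2 - 2*s + 5*z^2 + z*(2*s + 2)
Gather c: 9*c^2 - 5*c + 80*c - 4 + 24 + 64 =9*c^2 + 75*c + 84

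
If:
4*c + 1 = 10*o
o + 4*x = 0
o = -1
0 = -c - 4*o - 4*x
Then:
No Solution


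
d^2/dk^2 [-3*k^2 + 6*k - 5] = -6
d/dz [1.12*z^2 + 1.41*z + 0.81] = 2.24*z + 1.41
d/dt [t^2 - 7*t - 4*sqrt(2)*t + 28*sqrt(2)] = 2*t - 7 - 4*sqrt(2)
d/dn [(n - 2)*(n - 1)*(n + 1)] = 3*n^2 - 4*n - 1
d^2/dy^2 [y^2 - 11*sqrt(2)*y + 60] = 2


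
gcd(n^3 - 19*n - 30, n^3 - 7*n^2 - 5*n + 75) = n^2 - 2*n - 15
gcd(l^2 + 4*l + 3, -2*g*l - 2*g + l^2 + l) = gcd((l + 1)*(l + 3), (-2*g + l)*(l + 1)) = l + 1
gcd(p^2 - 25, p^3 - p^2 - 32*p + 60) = p - 5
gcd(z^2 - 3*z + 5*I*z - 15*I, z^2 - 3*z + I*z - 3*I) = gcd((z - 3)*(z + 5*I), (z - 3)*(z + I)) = z - 3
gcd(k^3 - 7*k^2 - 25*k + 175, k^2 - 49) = k - 7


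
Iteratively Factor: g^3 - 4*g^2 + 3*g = (g - 3)*(g^2 - g) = g*(g - 3)*(g - 1)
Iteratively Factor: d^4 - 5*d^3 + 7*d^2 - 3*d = (d - 3)*(d^3 - 2*d^2 + d) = (d - 3)*(d - 1)*(d^2 - d) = d*(d - 3)*(d - 1)*(d - 1)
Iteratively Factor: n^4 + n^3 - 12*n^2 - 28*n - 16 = (n - 4)*(n^3 + 5*n^2 + 8*n + 4) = (n - 4)*(n + 1)*(n^2 + 4*n + 4) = (n - 4)*(n + 1)*(n + 2)*(n + 2)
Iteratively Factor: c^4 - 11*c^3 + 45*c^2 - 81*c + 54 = (c - 3)*(c^3 - 8*c^2 + 21*c - 18) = (c - 3)*(c - 2)*(c^2 - 6*c + 9) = (c - 3)^2*(c - 2)*(c - 3)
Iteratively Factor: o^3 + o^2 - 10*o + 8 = (o - 1)*(o^2 + 2*o - 8) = (o - 1)*(o + 4)*(o - 2)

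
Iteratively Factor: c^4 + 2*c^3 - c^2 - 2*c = (c - 1)*(c^3 + 3*c^2 + 2*c) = (c - 1)*(c + 2)*(c^2 + c) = (c - 1)*(c + 1)*(c + 2)*(c)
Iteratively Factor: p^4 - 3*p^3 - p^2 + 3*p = (p - 1)*(p^3 - 2*p^2 - 3*p) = p*(p - 1)*(p^2 - 2*p - 3) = p*(p - 3)*(p - 1)*(p + 1)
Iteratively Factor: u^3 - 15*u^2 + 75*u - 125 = (u - 5)*(u^2 - 10*u + 25) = (u - 5)^2*(u - 5)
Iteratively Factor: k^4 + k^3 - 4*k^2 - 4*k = (k - 2)*(k^3 + 3*k^2 + 2*k) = k*(k - 2)*(k^2 + 3*k + 2) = k*(k - 2)*(k + 2)*(k + 1)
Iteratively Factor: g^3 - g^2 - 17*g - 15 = (g + 1)*(g^2 - 2*g - 15) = (g - 5)*(g + 1)*(g + 3)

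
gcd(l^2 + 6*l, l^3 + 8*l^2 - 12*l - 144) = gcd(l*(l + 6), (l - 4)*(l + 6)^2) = l + 6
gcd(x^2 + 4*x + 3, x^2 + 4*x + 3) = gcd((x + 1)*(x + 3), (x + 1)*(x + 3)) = x^2 + 4*x + 3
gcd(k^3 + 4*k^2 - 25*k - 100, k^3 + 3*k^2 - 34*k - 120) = k^2 + 9*k + 20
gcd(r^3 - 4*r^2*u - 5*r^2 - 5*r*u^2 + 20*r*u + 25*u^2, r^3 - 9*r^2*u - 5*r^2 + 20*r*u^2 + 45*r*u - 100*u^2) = r^2 - 5*r*u - 5*r + 25*u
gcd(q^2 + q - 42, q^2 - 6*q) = q - 6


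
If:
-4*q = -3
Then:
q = 3/4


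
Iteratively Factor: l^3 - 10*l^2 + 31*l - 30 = (l - 3)*(l^2 - 7*l + 10) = (l - 5)*(l - 3)*(l - 2)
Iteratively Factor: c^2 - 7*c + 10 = (c - 5)*(c - 2)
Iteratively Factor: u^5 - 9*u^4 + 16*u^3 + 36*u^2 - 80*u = (u)*(u^4 - 9*u^3 + 16*u^2 + 36*u - 80) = u*(u - 4)*(u^3 - 5*u^2 - 4*u + 20) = u*(u - 4)*(u + 2)*(u^2 - 7*u + 10) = u*(u - 5)*(u - 4)*(u + 2)*(u - 2)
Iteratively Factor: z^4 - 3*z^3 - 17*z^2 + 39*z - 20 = (z + 4)*(z^3 - 7*z^2 + 11*z - 5) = (z - 1)*(z + 4)*(z^2 - 6*z + 5) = (z - 1)^2*(z + 4)*(z - 5)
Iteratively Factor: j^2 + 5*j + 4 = (j + 1)*(j + 4)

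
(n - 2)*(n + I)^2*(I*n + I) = I*n^4 - 2*n^3 - I*n^3 + 2*n^2 - 3*I*n^2 + 4*n + I*n + 2*I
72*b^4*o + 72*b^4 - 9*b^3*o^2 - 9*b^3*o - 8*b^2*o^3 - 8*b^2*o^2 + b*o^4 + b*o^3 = (-8*b + o)*(-3*b + o)*(3*b + o)*(b*o + b)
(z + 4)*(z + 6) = z^2 + 10*z + 24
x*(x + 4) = x^2 + 4*x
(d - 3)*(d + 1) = d^2 - 2*d - 3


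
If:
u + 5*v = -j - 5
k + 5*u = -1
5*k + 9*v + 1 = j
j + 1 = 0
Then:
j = -1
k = 121/134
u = -51/134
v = -97/134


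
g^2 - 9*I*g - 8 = (g - 8*I)*(g - I)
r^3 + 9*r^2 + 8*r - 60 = (r - 2)*(r + 5)*(r + 6)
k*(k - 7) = k^2 - 7*k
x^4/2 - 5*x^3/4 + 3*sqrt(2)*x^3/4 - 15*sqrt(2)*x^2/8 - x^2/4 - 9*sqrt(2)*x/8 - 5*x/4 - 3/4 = (x/2 + sqrt(2)/2)*(x - 3)*(x + 1/2)*(x + sqrt(2)/2)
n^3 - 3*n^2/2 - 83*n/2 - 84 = (n - 8)*(n + 3)*(n + 7/2)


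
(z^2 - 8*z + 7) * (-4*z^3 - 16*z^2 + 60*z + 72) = -4*z^5 + 16*z^4 + 160*z^3 - 520*z^2 - 156*z + 504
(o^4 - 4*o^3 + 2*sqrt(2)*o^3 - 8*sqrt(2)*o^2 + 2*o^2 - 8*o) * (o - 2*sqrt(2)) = o^5 - 4*o^4 - 6*o^3 - 4*sqrt(2)*o^2 + 24*o^2 + 16*sqrt(2)*o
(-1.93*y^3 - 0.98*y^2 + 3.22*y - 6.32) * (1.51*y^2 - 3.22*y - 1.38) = -2.9143*y^5 + 4.7348*y^4 + 10.6812*y^3 - 18.5592*y^2 + 15.9068*y + 8.7216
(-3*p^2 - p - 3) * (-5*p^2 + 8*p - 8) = 15*p^4 - 19*p^3 + 31*p^2 - 16*p + 24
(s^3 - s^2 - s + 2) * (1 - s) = -s^4 + 2*s^3 - 3*s + 2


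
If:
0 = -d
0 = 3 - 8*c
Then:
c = 3/8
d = 0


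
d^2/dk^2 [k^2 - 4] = 2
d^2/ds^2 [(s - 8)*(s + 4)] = 2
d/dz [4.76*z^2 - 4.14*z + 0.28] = 9.52*z - 4.14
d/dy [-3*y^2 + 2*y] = 2 - 6*y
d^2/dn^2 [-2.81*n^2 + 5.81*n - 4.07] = -5.62000000000000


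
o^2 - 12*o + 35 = (o - 7)*(o - 5)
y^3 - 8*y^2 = y^2*(y - 8)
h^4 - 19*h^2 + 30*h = h*(h - 3)*(h - 2)*(h + 5)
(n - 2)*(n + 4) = n^2 + 2*n - 8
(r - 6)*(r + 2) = r^2 - 4*r - 12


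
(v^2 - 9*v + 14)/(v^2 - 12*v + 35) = (v - 2)/(v - 5)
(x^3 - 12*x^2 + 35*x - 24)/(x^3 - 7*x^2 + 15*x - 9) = (x - 8)/(x - 3)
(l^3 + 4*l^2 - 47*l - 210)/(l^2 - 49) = (l^2 + 11*l + 30)/(l + 7)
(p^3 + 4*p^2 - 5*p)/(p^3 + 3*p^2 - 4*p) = (p + 5)/(p + 4)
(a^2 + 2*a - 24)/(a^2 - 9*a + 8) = (a^2 + 2*a - 24)/(a^2 - 9*a + 8)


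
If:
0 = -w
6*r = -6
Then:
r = -1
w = 0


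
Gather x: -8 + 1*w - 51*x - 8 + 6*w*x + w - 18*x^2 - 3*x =2*w - 18*x^2 + x*(6*w - 54) - 16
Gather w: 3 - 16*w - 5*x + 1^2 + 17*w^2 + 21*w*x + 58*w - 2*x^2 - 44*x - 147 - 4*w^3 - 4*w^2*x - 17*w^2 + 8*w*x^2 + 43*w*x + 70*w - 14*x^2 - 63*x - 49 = -4*w^3 - 4*w^2*x + w*(8*x^2 + 64*x + 112) - 16*x^2 - 112*x - 192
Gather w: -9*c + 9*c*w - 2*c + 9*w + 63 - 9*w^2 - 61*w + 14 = -11*c - 9*w^2 + w*(9*c - 52) + 77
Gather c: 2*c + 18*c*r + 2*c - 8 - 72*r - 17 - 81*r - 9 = c*(18*r + 4) - 153*r - 34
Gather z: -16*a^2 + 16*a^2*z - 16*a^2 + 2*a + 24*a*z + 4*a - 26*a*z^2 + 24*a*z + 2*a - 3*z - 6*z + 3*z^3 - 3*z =-32*a^2 - 26*a*z^2 + 8*a + 3*z^3 + z*(16*a^2 + 48*a - 12)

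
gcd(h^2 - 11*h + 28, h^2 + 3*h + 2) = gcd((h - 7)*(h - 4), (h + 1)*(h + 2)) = 1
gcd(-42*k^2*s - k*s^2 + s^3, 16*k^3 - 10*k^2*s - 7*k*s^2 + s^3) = 1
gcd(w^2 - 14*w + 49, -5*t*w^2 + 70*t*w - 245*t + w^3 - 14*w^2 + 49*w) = w^2 - 14*w + 49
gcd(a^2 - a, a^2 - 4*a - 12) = 1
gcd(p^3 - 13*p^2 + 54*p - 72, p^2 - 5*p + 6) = p - 3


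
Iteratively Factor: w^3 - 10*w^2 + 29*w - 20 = (w - 1)*(w^2 - 9*w + 20) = (w - 5)*(w - 1)*(w - 4)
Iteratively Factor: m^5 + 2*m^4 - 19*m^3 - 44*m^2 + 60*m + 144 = (m + 3)*(m^4 - m^3 - 16*m^2 + 4*m + 48) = (m - 4)*(m + 3)*(m^3 + 3*m^2 - 4*m - 12) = (m - 4)*(m - 2)*(m + 3)*(m^2 + 5*m + 6) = (m - 4)*(m - 2)*(m + 2)*(m + 3)*(m + 3)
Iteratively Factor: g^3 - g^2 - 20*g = (g - 5)*(g^2 + 4*g) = (g - 5)*(g + 4)*(g)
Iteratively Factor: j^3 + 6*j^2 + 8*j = (j + 2)*(j^2 + 4*j) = (j + 2)*(j + 4)*(j)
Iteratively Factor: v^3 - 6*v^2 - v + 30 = (v - 3)*(v^2 - 3*v - 10) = (v - 3)*(v + 2)*(v - 5)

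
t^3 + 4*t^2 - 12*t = t*(t - 2)*(t + 6)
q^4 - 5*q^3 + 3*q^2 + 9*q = q*(q - 3)^2*(q + 1)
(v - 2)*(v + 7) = v^2 + 5*v - 14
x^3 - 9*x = x*(x - 3)*(x + 3)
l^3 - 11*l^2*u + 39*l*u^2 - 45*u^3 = (l - 5*u)*(l - 3*u)^2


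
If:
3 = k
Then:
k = 3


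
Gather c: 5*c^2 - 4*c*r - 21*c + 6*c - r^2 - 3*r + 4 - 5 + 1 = 5*c^2 + c*(-4*r - 15) - r^2 - 3*r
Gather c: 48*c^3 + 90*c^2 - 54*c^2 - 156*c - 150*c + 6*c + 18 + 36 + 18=48*c^3 + 36*c^2 - 300*c + 72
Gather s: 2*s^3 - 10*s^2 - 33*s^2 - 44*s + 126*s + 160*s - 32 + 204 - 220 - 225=2*s^3 - 43*s^2 + 242*s - 273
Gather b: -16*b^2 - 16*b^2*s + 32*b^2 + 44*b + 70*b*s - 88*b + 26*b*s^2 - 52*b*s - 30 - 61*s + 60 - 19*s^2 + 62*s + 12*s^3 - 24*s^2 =b^2*(16 - 16*s) + b*(26*s^2 + 18*s - 44) + 12*s^3 - 43*s^2 + s + 30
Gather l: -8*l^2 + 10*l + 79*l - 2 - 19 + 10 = -8*l^2 + 89*l - 11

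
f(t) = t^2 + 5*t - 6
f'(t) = 2*t + 5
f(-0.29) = -7.37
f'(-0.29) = 4.42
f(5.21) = 47.19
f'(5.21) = 15.42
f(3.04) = 18.44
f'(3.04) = 11.08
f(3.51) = 23.87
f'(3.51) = 12.02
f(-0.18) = -6.87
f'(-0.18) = 4.64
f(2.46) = 12.35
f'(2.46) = 9.92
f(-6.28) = 2.04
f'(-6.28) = -7.56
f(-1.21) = -10.59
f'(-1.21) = 2.58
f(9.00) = 120.00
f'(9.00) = 23.00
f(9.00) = 120.00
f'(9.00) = 23.00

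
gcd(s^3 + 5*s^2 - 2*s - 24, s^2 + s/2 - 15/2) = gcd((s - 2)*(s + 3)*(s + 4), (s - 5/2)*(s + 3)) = s + 3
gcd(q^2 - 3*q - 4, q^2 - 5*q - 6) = q + 1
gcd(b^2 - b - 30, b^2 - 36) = b - 6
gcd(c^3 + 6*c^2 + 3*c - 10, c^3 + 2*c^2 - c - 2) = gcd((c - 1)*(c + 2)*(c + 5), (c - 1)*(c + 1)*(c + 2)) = c^2 + c - 2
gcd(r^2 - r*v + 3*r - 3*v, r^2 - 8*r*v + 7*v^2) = r - v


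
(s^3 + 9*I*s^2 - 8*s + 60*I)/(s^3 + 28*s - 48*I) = (s + 5*I)/(s - 4*I)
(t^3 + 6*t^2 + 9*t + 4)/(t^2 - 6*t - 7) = (t^2 + 5*t + 4)/(t - 7)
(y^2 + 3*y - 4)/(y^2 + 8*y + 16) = (y - 1)/(y + 4)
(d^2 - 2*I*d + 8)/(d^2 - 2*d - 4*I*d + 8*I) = (d + 2*I)/(d - 2)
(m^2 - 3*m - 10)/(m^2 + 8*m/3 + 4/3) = 3*(m - 5)/(3*m + 2)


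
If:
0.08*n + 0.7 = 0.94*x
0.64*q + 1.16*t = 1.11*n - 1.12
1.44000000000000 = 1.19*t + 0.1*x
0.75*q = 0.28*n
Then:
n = 2.79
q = 1.04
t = 1.13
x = 0.98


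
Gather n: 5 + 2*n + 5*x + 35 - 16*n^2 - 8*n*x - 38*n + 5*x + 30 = -16*n^2 + n*(-8*x - 36) + 10*x + 70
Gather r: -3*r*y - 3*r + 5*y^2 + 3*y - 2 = r*(-3*y - 3) + 5*y^2 + 3*y - 2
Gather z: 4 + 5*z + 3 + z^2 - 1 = z^2 + 5*z + 6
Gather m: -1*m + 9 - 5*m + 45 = 54 - 6*m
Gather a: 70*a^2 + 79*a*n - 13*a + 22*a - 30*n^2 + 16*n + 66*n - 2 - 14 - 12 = 70*a^2 + a*(79*n + 9) - 30*n^2 + 82*n - 28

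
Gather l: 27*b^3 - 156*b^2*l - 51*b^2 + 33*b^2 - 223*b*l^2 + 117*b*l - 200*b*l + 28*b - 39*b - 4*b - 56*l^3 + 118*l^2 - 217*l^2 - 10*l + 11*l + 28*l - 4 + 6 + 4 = 27*b^3 - 18*b^2 - 15*b - 56*l^3 + l^2*(-223*b - 99) + l*(-156*b^2 - 83*b + 29) + 6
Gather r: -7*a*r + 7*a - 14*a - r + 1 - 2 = -7*a + r*(-7*a - 1) - 1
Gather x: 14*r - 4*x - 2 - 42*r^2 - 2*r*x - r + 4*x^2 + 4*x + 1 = -42*r^2 - 2*r*x + 13*r + 4*x^2 - 1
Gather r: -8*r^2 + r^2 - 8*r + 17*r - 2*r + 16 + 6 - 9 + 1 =-7*r^2 + 7*r + 14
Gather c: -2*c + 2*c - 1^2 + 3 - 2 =0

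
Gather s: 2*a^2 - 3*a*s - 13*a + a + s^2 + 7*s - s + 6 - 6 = 2*a^2 - 12*a + s^2 + s*(6 - 3*a)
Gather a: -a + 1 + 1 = 2 - a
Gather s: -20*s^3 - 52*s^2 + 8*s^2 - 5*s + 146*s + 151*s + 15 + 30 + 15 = -20*s^3 - 44*s^2 + 292*s + 60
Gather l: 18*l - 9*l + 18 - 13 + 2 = 9*l + 7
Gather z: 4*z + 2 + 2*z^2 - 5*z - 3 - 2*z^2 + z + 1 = 0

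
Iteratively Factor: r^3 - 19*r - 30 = (r + 3)*(r^2 - 3*r - 10) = (r - 5)*(r + 3)*(r + 2)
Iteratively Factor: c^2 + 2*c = (c + 2)*(c)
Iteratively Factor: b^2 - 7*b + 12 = (b - 3)*(b - 4)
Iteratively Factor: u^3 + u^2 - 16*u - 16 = (u - 4)*(u^2 + 5*u + 4) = (u - 4)*(u + 1)*(u + 4)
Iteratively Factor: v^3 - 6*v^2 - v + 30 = (v + 2)*(v^2 - 8*v + 15) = (v - 3)*(v + 2)*(v - 5)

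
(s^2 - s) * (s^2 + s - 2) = s^4 - 3*s^2 + 2*s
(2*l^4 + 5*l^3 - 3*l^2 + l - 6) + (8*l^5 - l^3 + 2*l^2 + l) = 8*l^5 + 2*l^4 + 4*l^3 - l^2 + 2*l - 6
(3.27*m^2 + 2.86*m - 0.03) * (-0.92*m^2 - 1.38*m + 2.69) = -3.0084*m^4 - 7.1438*m^3 + 4.8771*m^2 + 7.7348*m - 0.0807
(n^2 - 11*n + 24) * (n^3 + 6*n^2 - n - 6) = n^5 - 5*n^4 - 43*n^3 + 149*n^2 + 42*n - 144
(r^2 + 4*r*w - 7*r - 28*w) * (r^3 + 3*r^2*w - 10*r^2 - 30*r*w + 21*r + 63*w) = r^5 + 7*r^4*w - 17*r^4 + 12*r^3*w^2 - 119*r^3*w + 91*r^3 - 204*r^2*w^2 + 637*r^2*w - 147*r^2 + 1092*r*w^2 - 1029*r*w - 1764*w^2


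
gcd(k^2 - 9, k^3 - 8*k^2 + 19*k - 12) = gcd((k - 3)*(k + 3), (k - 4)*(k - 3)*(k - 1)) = k - 3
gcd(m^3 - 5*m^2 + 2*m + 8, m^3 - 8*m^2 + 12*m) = m - 2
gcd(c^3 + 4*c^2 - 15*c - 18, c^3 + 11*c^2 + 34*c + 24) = c^2 + 7*c + 6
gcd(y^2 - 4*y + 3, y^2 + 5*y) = 1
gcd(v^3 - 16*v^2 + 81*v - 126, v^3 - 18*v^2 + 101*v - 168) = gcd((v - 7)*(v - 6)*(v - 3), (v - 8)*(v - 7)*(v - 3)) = v^2 - 10*v + 21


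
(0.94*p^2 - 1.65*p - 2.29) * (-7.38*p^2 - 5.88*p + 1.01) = -6.9372*p^4 + 6.6498*p^3 + 27.5516*p^2 + 11.7987*p - 2.3129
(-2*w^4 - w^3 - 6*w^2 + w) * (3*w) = -6*w^5 - 3*w^4 - 18*w^3 + 3*w^2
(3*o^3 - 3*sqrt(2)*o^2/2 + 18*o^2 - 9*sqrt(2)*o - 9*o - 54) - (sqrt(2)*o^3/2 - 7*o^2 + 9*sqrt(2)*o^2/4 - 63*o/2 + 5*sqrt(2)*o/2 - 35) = -sqrt(2)*o^3/2 + 3*o^3 - 15*sqrt(2)*o^2/4 + 25*o^2 - 23*sqrt(2)*o/2 + 45*o/2 - 19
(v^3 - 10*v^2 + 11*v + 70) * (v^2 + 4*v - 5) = v^5 - 6*v^4 - 34*v^3 + 164*v^2 + 225*v - 350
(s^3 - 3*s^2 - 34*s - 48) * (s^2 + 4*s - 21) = s^5 + s^4 - 67*s^3 - 121*s^2 + 522*s + 1008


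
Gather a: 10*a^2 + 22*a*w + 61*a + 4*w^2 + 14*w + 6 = 10*a^2 + a*(22*w + 61) + 4*w^2 + 14*w + 6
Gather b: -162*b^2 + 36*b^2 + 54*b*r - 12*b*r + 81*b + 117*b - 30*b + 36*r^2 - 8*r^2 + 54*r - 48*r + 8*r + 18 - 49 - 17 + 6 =-126*b^2 + b*(42*r + 168) + 28*r^2 + 14*r - 42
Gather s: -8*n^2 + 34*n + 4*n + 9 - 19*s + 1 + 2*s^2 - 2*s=-8*n^2 + 38*n + 2*s^2 - 21*s + 10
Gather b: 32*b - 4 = 32*b - 4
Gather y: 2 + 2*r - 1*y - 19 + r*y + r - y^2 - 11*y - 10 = 3*r - y^2 + y*(r - 12) - 27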